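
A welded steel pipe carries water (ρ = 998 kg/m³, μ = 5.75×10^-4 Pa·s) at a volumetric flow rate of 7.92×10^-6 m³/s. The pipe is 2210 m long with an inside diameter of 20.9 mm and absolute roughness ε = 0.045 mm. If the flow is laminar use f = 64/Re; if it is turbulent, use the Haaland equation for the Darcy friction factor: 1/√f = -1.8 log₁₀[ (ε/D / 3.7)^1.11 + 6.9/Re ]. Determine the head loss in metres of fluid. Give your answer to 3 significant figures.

h_f ≈ 0.220 m

Cross-sectional area A = πD²/4 = π(0.0209)²/4 = 0.0003431 m²; mean velocity V = Q/A = 7.92e-06/0.0003431 = 0.02309 m/s.
Reynolds number Re = ρVD/μ = 998 · 0.02309 · 0.0209 / 0.000575 = 837.4.
Re < 2300 → laminar flow, so f = 64/Re = 64/837.4 = 0.07642 (the turbulent correlation is not needed).
Darcy-Weisbach: ΔP = f(L/D)(ρV²/2) = 0.07642·(2210/0.0209)·(998·0.02309²/2) = 0.07642·1.057e+05·0.2659 = 2149 Pa.
Head loss h_f = ΔP/(ρg) = 2149/(998·9.81) = 0.220 m.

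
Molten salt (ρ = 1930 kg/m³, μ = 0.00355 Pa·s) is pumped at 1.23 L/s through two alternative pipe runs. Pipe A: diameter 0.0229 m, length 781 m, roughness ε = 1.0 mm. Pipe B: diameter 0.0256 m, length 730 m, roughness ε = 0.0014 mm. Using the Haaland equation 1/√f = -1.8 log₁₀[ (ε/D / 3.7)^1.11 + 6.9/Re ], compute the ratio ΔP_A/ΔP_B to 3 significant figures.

Pipe A: V = Q/A = 0.00123/0.0004119 = 2.986 m/s; Re = 3.718e+04; ε/D = 0.0437; Haaland → f = 0.06808; ΔP_A = f(L/D)(ρV²/2) = 1.998e+07 Pa.
Pipe B: V = Q/A = 0.00123/0.0005147 = 2.39 m/s; Re = 3.326e+04; ε/D = 5.47e-05; Haaland → f = 0.02286; ΔP_B = f(L/D)(ρV²/2) = 3.593e+06 Pa.
ΔP_A/ΔP_B = 1.998e+07/3.593e+06 = 5.56.

ΔP_A/ΔP_B ≈ 5.56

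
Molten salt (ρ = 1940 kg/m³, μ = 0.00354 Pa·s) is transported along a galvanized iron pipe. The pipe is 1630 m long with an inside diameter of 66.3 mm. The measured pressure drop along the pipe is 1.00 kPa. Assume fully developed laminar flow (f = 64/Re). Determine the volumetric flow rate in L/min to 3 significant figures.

For laminar flow, f = 64/Re with Re = ρVD/μ, so Darcy-Weisbach reduces to ΔP = 32μLV/D². Solving for V: V = ΔP·D²/(32μL) = 1000·(0.0663)²/(32·0.00354·1630) = 0.02381 m/s.
Check: Re = ρVD/μ = 1940·0.02381·0.0663/0.00354 = 865 < 2300, so the laminar assumption holds.
Q = V·A = 0.02381·(π/4·0.0663²) = 8.219e-05 m³/s = 4.93 L/min.

Q ≈ 4.93 L/min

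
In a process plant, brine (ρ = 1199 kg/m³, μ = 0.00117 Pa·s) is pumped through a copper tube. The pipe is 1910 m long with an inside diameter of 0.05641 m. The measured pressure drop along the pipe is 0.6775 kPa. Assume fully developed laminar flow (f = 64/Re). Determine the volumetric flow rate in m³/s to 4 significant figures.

For laminar flow, f = 64/Re with Re = ρVD/μ, so Darcy-Weisbach reduces to ΔP = 32μLV/D². Solving for V: V = ΔP·D²/(32μL) = 677.5·(0.05641)²/(32·0.00117·1910) = 0.03015 m/s.
Check: Re = ρVD/μ = 1199·0.03015·0.05641/0.00117 = 1743 < 2300, so the laminar assumption holds.
Q = V·A = 0.03015·(π/4·0.05641²) = 7.534e-05 m³/s = 7.534×10^-5 m³/s.

Q ≈ 7.534×10^-5 m³/s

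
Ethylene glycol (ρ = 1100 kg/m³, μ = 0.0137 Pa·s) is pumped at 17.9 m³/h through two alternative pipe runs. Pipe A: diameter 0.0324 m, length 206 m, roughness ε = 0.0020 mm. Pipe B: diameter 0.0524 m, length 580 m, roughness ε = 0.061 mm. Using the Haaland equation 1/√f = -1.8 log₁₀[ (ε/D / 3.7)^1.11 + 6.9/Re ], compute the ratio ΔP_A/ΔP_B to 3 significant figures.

Pipe A: V = Q/A = 0.004972/0.0008245 = 6.031 m/s; Re = 1.569e+04; ε/D = 6.17e-05; Haaland → f = 0.02747; ΔP_A = f(L/D)(ρV²/2) = 3.494e+06 Pa.
Pipe B: V = Q/A = 0.004972/0.002157 = 2.306 m/s; Re = 9701; ε/D = 0.00116; Haaland → f = 0.03264; ΔP_B = f(L/D)(ρV²/2) = 1.056e+06 Pa.
ΔP_A/ΔP_B = 3.494e+06/1.056e+06 = 3.31.

ΔP_A/ΔP_B ≈ 3.31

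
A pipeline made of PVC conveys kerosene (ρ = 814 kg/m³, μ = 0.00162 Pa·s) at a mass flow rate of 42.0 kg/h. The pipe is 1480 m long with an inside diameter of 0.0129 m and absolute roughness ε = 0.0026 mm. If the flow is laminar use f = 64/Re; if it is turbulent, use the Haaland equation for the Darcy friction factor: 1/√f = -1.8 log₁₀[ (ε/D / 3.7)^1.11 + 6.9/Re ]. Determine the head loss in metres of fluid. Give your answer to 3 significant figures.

h_f ≈ 6.33 m

ṁ = 42.0 kg/h = 42.0/3600 = 0.01167 kg/s.
A = πD²/4 = π(0.0129)²/4 = 0.0001307 m²; mean velocity V = ṁ/(ρA) = 0.01167/(814 · 0.0001307) = 0.1097 m/s.
Reynolds number Re = ρVD/μ = 814 · 0.1097 · 0.0129 / 0.00162 = 710.8.
Re < 2300 → laminar flow, so f = 64/Re = 64/710.8 = 0.09004 (the turbulent correlation is not needed).
Darcy-Weisbach: ΔP = f(L/D)(ρV²/2) = 0.09004·(1480/0.0129)·(814·0.1097²/2) = 0.09004·1.147e+05·4.894 = 5.056e+04 Pa.
Head loss h_f = ΔP/(ρg) = 5.056e+04/(814·9.81) = 6.33 m.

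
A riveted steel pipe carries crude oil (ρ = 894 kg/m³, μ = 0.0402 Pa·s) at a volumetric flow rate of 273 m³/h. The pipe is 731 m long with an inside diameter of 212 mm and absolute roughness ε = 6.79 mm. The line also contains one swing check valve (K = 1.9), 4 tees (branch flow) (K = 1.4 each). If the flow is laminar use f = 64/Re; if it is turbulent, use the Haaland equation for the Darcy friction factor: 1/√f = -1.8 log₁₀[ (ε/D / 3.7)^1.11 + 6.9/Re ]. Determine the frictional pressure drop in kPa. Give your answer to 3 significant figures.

ΔP ≈ 455 kPa

Q = 273 m³/h = 273/3600 = 0.07583 m³/s.
Cross-sectional area A = πD²/4 = π(0.212)²/4 = 0.0353 m²; mean velocity V = Q/A = 0.07583/0.0353 = 2.148 m/s.
Reynolds number Re = ρVD/μ = 894 · 2.148 · 0.212 / 0.0402 = 1.013e+04.
Re > 4000 → turbulent. Relative roughness ε/D = 0.00679/0.212 = 0.032. Haaland: 1/√f = -1.8 log₁₀[(0.032/3.7)^1.11 + 6.9/1.013e+04] = -1.8 log₁₀[0.00513 + 0.000681] = 4.024, so f = 0.06176.
Total minor-loss coefficient ΣK = 1·1.9 + 4·1.4 = 7.5.
ΔP = [f·L/D + ΣK]·(ρV²/2) = [0.06176·731/0.212 + 7.5]·(894·2.148²/2) = [213 + 7.5]·2063 = 4.548e+05 Pa.
ΔP = 4.548e+05 Pa = 455 kPa.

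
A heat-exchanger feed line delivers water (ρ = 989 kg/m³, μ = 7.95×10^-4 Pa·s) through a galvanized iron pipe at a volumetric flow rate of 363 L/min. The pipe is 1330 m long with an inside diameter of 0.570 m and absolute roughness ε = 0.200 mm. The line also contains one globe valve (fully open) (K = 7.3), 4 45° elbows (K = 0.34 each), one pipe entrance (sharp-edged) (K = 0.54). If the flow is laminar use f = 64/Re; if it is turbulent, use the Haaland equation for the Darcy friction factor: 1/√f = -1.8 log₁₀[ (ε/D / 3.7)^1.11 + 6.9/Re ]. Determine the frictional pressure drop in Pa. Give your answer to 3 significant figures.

ΔP ≈ 20.4 Pa

Q = 363 L/min = 363/60000 = 0.00605 m³/s.
Cross-sectional area A = πD²/4 = π(0.57)²/4 = 0.2552 m²; mean velocity V = Q/A = 0.00605/0.2552 = 0.02371 m/s.
Reynolds number Re = ρVD/μ = 989 · 0.02371 · 0.57 / 0.000795 = 1.681e+04.
Re > 4000 → turbulent. Relative roughness ε/D = 0.0002/0.57 = 0.000351. Haaland: 1/√f = -1.8 log₁₀[(0.000351/3.7)^1.11 + 6.9/1.681e+04] = -1.8 log₁₀[3.42e-05 + 0.00041] = 6.034, so f = 0.02747.
Total minor-loss coefficient ΣK = 1·7.3 + 4·0.34 + 1·0.54 = 9.2.
ΔP = [f·L/D + ΣK]·(ρV²/2) = [0.02747·1330/0.57 + 9.2]·(989·0.02371²/2) = [64.1 + 9.2]·0.278 = 20.37 Pa.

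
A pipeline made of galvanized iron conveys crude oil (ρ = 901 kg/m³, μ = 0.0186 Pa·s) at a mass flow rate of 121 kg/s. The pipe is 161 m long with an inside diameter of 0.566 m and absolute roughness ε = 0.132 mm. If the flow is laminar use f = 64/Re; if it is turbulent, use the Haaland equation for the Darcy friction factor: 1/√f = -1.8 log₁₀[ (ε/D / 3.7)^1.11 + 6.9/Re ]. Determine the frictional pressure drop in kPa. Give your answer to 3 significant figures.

ΔP ≈ 1.03 kPa

A = πD²/4 = π(0.566)²/4 = 0.2516 m²; mean velocity V = ṁ/(ρA) = 121/(901 · 0.2516) = 0.5337 m/s.
Reynolds number Re = ρVD/μ = 901 · 0.5337 · 0.566 / 0.0186 = 1.463e+04.
Re > 4000 → turbulent. Relative roughness ε/D = 0.000132/0.566 = 0.000233. Haaland: 1/√f = -1.8 log₁₀[(0.000233/3.7)^1.11 + 6.9/1.463e+04] = -1.8 log₁₀[2.18e-05 + 0.000472] = 5.952, so f = 0.02822.
Darcy-Weisbach: ΔP = f(L/D)(ρV²/2) = 0.02822·(161/0.566)·(901·0.5337²/2) = 0.02822·284.5·128.3 = 1030 Pa.
ΔP = 1030 Pa = 1.03 kPa.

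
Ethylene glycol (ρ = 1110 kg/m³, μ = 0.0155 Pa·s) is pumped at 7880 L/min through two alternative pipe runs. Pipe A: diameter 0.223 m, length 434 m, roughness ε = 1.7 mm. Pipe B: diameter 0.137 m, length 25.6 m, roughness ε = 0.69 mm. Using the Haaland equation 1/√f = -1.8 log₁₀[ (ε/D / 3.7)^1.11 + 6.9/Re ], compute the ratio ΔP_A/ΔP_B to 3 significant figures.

Pipe A: V = Q/A = 0.1313/0.03906 = 3.363 m/s; Re = 5.37e+04; ε/D = 0.00762; Haaland → f = 0.03592; ΔP_A = f(L/D)(ρV²/2) = 4.388e+05 Pa.
Pipe B: V = Q/A = 0.1313/0.01474 = 8.909 m/s; Re = 8.741e+04; ε/D = 0.00504; Haaland → f = 0.03146; ΔP_B = f(L/D)(ρV²/2) = 2.59e+05 Pa.
ΔP_A/ΔP_B = 4.388e+05/2.59e+05 = 1.69.

ΔP_A/ΔP_B ≈ 1.69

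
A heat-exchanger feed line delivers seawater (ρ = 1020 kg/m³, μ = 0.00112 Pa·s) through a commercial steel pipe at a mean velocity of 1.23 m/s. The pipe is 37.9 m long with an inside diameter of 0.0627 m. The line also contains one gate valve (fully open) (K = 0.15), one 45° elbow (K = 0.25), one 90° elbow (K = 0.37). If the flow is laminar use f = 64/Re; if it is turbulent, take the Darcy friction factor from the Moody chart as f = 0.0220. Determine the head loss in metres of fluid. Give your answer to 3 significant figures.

h_f ≈ 1.08 m

Reynolds number Re = ρVD/μ = 1020 · 1.23 · 0.0627 / 0.00112 = 7.024e+04.
Re > 4000 → turbulent; use the Moody-chart value f = 0.0220.
Total minor-loss coefficient ΣK = 1·0.15 + 1·0.25 + 1·0.37 = 0.77.
ΔP = [f·L/D + ΣK]·(ρV²/2) = [0.022·37.9/0.0627 + 0.77]·(1020·1.23²/2) = [13.3 + 0.77]·771.6 = 1.085e+04 Pa.
Head loss h_f = ΔP/(ρg) = 1.085e+04/(1020·9.81) = 1.08 m.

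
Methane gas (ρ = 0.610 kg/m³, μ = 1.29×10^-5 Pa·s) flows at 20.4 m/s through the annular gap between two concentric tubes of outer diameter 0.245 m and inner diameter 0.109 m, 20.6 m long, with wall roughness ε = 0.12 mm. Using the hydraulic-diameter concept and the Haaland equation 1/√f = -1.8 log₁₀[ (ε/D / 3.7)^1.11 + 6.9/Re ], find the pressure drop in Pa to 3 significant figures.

ΔP ≈ 404 Pa

Hydraulic diameter D_h = 4A/P = D_o - D_i = 0.245 - 0.109 = 0.136 m.
Re = ρVD_h/μ = 0.61·20.4·0.136/1.29e-05 = 1.312e+05.
ε/D_h = 0.00012/0.136 = 0.000882; Haaland gives 1/√f = -1.8 log₁₀[9.53e-05+5.26e-05] = 6.894, so f = 0.02104.
ΔP = f(L/D_h)(ρV²/2) = 0.02104·20.6/0.136·126.9 = 404.5 Pa.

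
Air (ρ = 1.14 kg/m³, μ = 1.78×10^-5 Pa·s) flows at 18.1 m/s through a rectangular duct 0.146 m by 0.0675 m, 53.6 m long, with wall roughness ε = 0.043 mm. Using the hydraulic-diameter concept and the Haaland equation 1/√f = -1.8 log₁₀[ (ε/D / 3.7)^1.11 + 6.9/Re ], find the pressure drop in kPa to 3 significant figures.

Hydraulic diameter D_h = 4A/P = 4·(0.146·0.0675)/(2·(0.146+0.0675)) = 0.03942/0.427 = 0.09232 m.
Re = ρVD_h/μ = 1.14·18.1·0.09232/1.78e-05 = 1.07e+05.
ε/D_h = 4.3e-05/0.09232 = 0.000466; Haaland gives 1/√f = -1.8 log₁₀[4.69e-05+6.45e-05] = 7.116, so f = 0.01975.
ΔP = f(L/D_h)(ρV²/2) = 0.01975·53.6/0.09232·186.7 = 2141 Pa.
ΔP = 2.14 kPa.

ΔP ≈ 2.14 kPa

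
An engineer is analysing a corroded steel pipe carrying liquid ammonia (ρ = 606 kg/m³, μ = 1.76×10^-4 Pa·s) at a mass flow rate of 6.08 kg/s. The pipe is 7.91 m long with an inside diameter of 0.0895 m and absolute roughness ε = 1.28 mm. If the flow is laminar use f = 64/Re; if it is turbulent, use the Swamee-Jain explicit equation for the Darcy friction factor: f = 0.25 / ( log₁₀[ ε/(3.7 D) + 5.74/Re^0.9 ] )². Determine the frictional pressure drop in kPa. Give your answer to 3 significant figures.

A = πD²/4 = π(0.0895)²/4 = 0.006291 m²; mean velocity V = ṁ/(ρA) = 6.08/(606 · 0.006291) = 1.595 m/s.
Reynolds number Re = ρVD/μ = 606 · 1.595 · 0.0895 / 0.000176 = 4.914e+05.
Re > 4000 → turbulent. Relative roughness ε/D = 0.00128/0.0895 = 0.0143. Swamee-Jain: f = 0.25/(log₁₀[0.0143/3.7 + 5.74/4.914e+05^0.9])² = 0.25/(log₁₀[0.00387 + 4.33e-05])² = 0.25/(-2.408)² = 0.04312.
Darcy-Weisbach: ΔP = f(L/D)(ρV²/2) = 0.04312·(7.91/0.0895)·(606·1.595²/2) = 0.04312·88.38·770.6 = 2936 Pa.
ΔP = 2936 Pa = 2.94 kPa.

ΔP ≈ 2.94 kPa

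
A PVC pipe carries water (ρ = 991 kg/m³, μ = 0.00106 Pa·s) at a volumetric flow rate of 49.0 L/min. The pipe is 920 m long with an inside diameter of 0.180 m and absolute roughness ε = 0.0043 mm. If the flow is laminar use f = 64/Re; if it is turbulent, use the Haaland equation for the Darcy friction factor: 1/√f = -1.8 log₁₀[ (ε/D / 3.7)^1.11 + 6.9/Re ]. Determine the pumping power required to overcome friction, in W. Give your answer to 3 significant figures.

P ≈ 0.0786 W

Q = 49.0 L/min = 49.0/60000 = 0.0008167 m³/s.
Cross-sectional area A = πD²/4 = π(0.18)²/4 = 0.02545 m²; mean velocity V = Q/A = 0.0008167/0.02545 = 0.03209 m/s.
Reynolds number Re = ρVD/μ = 991 · 0.03209 · 0.18 / 0.00106 = 5401.
Re > 4000 → turbulent. Relative roughness ε/D = 4.3e-06/0.18 = 2.39e-05. Haaland: 1/√f = -1.8 log₁₀[(2.39e-05/3.7)^1.11 + 6.9/5401] = -1.8 log₁₀[1.73e-06 + 0.00128] = 5.207, so f = 0.03688.
Darcy-Weisbach: ΔP = f(L/D)(ρV²/2) = 0.03688·(920/0.18)·(991·0.03209²/2) = 0.03688·5111·0.5103 = 96.19 Pa.
Pumping power P = QΔP = 0.0008167·96.19 = 0.07856 W = 0.0786 W.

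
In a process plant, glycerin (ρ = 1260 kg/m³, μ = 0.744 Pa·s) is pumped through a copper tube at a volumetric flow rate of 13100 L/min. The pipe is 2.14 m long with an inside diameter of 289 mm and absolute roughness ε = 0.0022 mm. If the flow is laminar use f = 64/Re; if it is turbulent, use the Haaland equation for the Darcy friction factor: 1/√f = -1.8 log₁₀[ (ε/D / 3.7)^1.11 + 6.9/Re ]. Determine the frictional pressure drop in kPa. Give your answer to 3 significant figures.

ΔP ≈ 2.03 kPa

Q = 13100 L/min = 13100/60000 = 0.2183 m³/s.
Cross-sectional area A = πD²/4 = π(0.289)²/4 = 0.0656 m²; mean velocity V = Q/A = 0.2183/0.0656 = 3.328 m/s.
Reynolds number Re = ρVD/μ = 1260 · 3.328 · 0.289 / 0.744 = 1629.
Re < 2300 → laminar flow, so f = 64/Re = 64/1629 = 0.03929 (the turbulent correlation is not needed).
Darcy-Weisbach: ΔP = f(L/D)(ρV²/2) = 0.03929·(2.14/0.289)·(1260·3.328²/2) = 0.03929·7.405·6979 = 2030 Pa.
ΔP = 2030 Pa = 2.03 kPa.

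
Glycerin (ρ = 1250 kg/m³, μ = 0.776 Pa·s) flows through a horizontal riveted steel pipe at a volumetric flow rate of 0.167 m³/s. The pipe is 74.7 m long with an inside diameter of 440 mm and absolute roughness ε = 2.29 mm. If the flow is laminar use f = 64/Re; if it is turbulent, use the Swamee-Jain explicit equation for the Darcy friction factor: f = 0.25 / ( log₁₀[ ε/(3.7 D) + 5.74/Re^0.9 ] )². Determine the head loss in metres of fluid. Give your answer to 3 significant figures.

Cross-sectional area A = πD²/4 = π(0.44)²/4 = 0.1521 m²; mean velocity V = Q/A = 0.167/0.1521 = 1.098 m/s.
Reynolds number Re = ρVD/μ = 1250 · 1.098 · 0.44 / 0.776 = 778.4.
Re < 2300 → laminar flow, so f = 64/Re = 64/778.4 = 0.08222 (the turbulent correlation is not needed).
Darcy-Weisbach: ΔP = f(L/D)(ρV²/2) = 0.08222·(74.7/0.44)·(1250·1.098²/2) = 0.08222·169.8·753.9 = 1.052e+04 Pa.
Head loss h_f = ΔP/(ρg) = 1.052e+04/(1250·9.81) = 0.858 m.

h_f ≈ 0.858 m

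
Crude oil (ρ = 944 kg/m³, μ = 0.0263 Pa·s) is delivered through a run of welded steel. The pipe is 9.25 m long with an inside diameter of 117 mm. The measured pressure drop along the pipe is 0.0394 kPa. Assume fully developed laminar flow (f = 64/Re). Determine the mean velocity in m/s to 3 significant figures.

V ≈ 0.0693 m/s

For laminar flow, f = 64/Re with Re = ρVD/μ, so Darcy-Weisbach reduces to ΔP = 32μLV/D². Solving for V: V = ΔP·D²/(32μL) = 39.4·(0.117)²/(32·0.0263·9.25) = 0.06928 m/s.
Check: Re = ρVD/μ = 944·0.06928·0.117/0.0263 = 291 < 2300, so the laminar assumption holds.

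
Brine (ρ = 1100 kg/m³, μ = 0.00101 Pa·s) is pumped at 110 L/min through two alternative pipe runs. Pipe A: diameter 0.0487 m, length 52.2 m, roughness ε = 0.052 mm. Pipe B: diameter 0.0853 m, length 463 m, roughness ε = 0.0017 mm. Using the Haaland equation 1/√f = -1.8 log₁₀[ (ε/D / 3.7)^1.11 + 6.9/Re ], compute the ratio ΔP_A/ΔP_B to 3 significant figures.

Pipe A: V = Q/A = 0.001833/0.001863 = 0.9842 m/s; Re = 5.22e+04; ε/D = 0.00107; Haaland → f = 0.02379; ΔP_A = f(L/D)(ρV²/2) = 1.358e+04 Pa.
Pipe B: V = Q/A = 0.001833/0.005715 = 0.3208 m/s; Re = 2.98e+04; ε/D = 1.99e-05; Haaland → f = 0.02339; ΔP_B = f(L/D)(ρV²/2) = 7186 Pa.
ΔP_A/ΔP_B = 1.358e+04/7186 = 1.89.

ΔP_A/ΔP_B ≈ 1.89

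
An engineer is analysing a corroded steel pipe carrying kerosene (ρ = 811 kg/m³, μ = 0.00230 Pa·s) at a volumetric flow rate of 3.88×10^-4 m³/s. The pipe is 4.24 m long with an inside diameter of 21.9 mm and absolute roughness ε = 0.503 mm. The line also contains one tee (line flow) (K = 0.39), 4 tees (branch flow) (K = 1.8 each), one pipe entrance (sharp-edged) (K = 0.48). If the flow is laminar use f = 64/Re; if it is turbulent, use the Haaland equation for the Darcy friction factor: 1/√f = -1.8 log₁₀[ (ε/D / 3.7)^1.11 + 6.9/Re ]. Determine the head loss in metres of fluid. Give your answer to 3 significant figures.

Cross-sectional area A = πD²/4 = π(0.0219)²/4 = 0.0003767 m²; mean velocity V = Q/A = 0.000388/0.0003767 = 1.03 m/s.
Reynolds number Re = ρVD/μ = 811 · 1.03 · 0.0219 / 0.0023 = 7954.
Re > 4000 → turbulent. Relative roughness ε/D = 0.000503/0.0219 = 0.023. Haaland: 1/√f = -1.8 log₁₀[(0.023/3.7)^1.11 + 6.9/7954] = -1.8 log₁₀[0.00355 + 0.000867] = 4.239, so f = 0.05566.
Total minor-loss coefficient ΣK = 1·0.39 + 4·1.8 + 1·0.48 = 8.07.
ΔP = [f·L/D + ΣK]·(ρV²/2) = [0.05566·4.24/0.0219 + 8.07]·(811·1.03²/2) = [10.78 + 8.07]·430.2 = 8108 Pa.
Head loss h_f = ΔP/(ρg) = 8108/(811·9.81) = 1.02 m.

h_f ≈ 1.02 m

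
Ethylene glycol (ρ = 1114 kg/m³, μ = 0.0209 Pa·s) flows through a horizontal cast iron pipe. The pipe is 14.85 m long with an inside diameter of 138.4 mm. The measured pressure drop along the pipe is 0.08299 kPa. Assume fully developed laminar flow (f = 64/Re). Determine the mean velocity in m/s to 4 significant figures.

For laminar flow, f = 64/Re with Re = ρVD/μ, so Darcy-Weisbach reduces to ΔP = 32μLV/D². Solving for V: V = ΔP·D²/(32μL) = 82.99·(0.1384)²/(32·0.0209·14.85) = 0.1601 m/s.
Check: Re = ρVD/μ = 1114·0.1601·0.1384/0.0209 = 1181 < 2300, so the laminar assumption holds.

V ≈ 0.1601 m/s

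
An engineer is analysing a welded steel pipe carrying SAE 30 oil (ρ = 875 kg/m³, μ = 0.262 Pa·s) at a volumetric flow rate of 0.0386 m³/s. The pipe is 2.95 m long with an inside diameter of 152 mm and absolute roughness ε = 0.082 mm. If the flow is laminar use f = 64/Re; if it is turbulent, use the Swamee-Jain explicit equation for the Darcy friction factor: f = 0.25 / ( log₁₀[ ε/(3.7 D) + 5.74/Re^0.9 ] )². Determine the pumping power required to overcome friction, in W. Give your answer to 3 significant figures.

P ≈ 87.9 W

Cross-sectional area A = πD²/4 = π(0.152)²/4 = 0.01815 m²; mean velocity V = Q/A = 0.0386/0.01815 = 2.127 m/s.
Reynolds number Re = ρVD/μ = 875 · 2.127 · 0.152 / 0.262 = 1080.
Re < 2300 → laminar flow, so f = 64/Re = 64/1080 = 0.05927 (the turbulent correlation is not needed).
Darcy-Weisbach: ΔP = f(L/D)(ρV²/2) = 0.05927·(2.95/0.152)·(875·2.127²/2) = 0.05927·19.41·1980 = 2277 Pa.
Pumping power P = QΔP = 0.0386·2277 = 87.90 W = 87.9 W.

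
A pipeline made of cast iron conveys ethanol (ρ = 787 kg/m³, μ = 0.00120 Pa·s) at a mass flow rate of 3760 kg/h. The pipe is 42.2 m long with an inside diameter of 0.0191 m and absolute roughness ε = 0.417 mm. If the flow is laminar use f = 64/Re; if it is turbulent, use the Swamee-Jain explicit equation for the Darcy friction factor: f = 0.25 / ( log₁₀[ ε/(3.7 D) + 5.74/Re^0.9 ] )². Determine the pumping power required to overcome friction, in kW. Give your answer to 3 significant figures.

P ≈ 1.27 kW

ṁ = 3760 kg/h = 3760/3600 = 1.044 kg/s.
A = πD²/4 = π(0.0191)²/4 = 0.0002865 m²; mean velocity V = ṁ/(ρA) = 1.044/(787 · 0.0002865) = 4.632 m/s.
Reynolds number Re = ρVD/μ = 787 · 4.632 · 0.0191 / 0.0012 = 5.802e+04.
Re > 4000 → turbulent. Relative roughness ε/D = 0.000417/0.0191 = 0.0218. Swamee-Jain: f = 0.25/(log₁₀[0.0218/3.7 + 5.74/5.802e+04^0.9])² = 0.25/(log₁₀[0.0059 + 0.000296])² = 0.25/(-2.208)² = 0.05129.
Darcy-Weisbach: ΔP = f(L/D)(ρV²/2) = 0.05129·(42.2/0.0191)·(787·4.632²/2) = 0.05129·2209·8442 = 9.566e+05 Pa.
Q = ṁ/ρ = 1.044/787 = 0.001327 m³/s.
Pumping power P = QΔP = 0.001327·9.566e+05 = 1270 W = 1.27 kW.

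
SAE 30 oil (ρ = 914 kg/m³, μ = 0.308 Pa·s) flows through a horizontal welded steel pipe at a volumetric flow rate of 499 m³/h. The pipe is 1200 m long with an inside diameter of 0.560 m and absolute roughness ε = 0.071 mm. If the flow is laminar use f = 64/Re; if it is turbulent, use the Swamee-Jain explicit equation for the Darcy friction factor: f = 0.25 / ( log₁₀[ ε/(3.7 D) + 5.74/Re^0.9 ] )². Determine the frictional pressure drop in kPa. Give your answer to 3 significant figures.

Q = 499 m³/h = 499/3600 = 0.1386 m³/s.
Cross-sectional area A = πD²/4 = π(0.56)²/4 = 0.2463 m²; mean velocity V = Q/A = 0.1386/0.2463 = 0.5628 m/s.
Reynolds number Re = ρVD/μ = 914 · 0.5628 · 0.56 / 0.308 = 935.2.
Re < 2300 → laminar flow, so f = 64/Re = 64/935.2 = 0.06843 (the turbulent correlation is not needed).
Darcy-Weisbach: ΔP = f(L/D)(ρV²/2) = 0.06843·(1200/0.56)·(914·0.5628²/2) = 0.06843·2143·144.7 = 2.122e+04 Pa.
ΔP = 2.122e+04 Pa = 21.2 kPa.

ΔP ≈ 21.2 kPa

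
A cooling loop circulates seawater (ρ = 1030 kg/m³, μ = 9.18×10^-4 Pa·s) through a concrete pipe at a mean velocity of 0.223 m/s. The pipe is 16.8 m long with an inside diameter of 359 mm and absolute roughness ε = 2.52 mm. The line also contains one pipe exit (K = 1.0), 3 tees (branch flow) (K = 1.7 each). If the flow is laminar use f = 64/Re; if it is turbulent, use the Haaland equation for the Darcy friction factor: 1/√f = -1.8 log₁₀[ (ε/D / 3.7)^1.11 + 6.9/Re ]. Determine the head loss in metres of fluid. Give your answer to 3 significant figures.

Reynolds number Re = ρVD/μ = 1030 · 0.223 · 0.359 / 0.000918 = 8.982e+04.
Re > 4000 → turbulent. Relative roughness ε/D = 0.00252/0.359 = 0.00702. Haaland: 1/√f = -1.8 log₁₀[(0.00702/3.7)^1.11 + 6.9/8.982e+04] = -1.8 log₁₀[0.000952 + 7.68e-05] = 5.378, so f = 0.03458.
Total minor-loss coefficient ΣK = 1·1 + 3·1.7 = 6.1.
ΔP = [f·L/D + ΣK]·(ρV²/2) = [0.03458·16.8/0.359 + 6.1]·(1030·0.223²/2) = [1.618 + 6.1]·25.61 = 197.7 Pa.
Head loss h_f = ΔP/(ρg) = 197.7/(1030·9.81) = 0.0196 m.

h_f ≈ 0.0196 m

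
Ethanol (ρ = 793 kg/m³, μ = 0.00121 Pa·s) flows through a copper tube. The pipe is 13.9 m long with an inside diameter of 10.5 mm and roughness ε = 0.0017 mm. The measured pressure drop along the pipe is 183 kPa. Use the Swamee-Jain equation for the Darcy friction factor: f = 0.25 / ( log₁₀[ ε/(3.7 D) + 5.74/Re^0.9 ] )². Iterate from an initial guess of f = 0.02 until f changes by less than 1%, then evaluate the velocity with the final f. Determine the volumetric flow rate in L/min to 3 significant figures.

Q ≈ 19.5 L/min

Rearranging Darcy-Weisbach: V = √(2·ΔP·D/(f·L·ρ)). With ε/D = 1.7e-06/0.0105 = 0.000162, iterate starting from f = 0.02:
  f = 0.02 → V = √(2·1.83e+05·0.0105/(0.02·13.9·793)) = 4.175 m/s; Re = ρVD/μ = 2.873e+04; f → 0.0241
  f = 0.0241 → V = 3.804 m/s; Re = 2.617e+04; f → 0.02462
  f = 0.02462 → V = 3.763 m/s; Re = 2.59e+04; f → 0.02467
Converged (Δf/f < 1%). With the final f = 0.02467: V = √(2·1.83e+05·0.0105/(0.02467·13.9·793)) = 3.759 m/s.
Q = V·A = 3.759·(π/4·0.0105²) = 0.0003255 m³/s = 19.5 L/min.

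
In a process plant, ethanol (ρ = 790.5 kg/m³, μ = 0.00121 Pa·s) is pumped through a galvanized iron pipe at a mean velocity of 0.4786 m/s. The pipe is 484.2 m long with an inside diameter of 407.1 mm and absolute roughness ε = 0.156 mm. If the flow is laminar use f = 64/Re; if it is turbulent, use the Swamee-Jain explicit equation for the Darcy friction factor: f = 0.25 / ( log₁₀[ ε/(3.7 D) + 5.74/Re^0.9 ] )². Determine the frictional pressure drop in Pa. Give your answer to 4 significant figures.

Reynolds number Re = ρVD/μ = 790.5 · 0.4786 · 0.4071 / 0.00121 = 1.273e+05.
Re > 4000 → turbulent. Relative roughness ε/D = 0.000156/0.4071 = 0.000383. Swamee-Jain: f = 0.25/(log₁₀[0.000383/3.7 + 5.74/1.273e+05^0.9])² = 0.25/(log₁₀[0.000104 + 0.000146])² = 0.25/(-3.603)² = 0.01926.
Darcy-Weisbach: ΔP = f(L/D)(ρV²/2) = 0.01926·(484.2/0.4071)·(790.5·0.4786²/2) = 0.01926·1189·90.54 = 2074 Pa.

ΔP ≈ 2074 Pa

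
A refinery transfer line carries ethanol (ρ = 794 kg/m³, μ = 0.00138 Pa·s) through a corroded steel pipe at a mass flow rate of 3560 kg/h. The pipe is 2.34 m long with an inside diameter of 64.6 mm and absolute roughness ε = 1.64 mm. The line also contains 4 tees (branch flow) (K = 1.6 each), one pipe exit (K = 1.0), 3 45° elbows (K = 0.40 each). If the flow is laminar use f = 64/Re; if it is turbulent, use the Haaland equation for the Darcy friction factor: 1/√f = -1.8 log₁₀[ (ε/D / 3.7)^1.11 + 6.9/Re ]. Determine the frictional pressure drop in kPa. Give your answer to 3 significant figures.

ΔP ≈ 0.609 kPa

ṁ = 3560 kg/h = 3560/3600 = 0.9889 kg/s.
A = πD²/4 = π(0.0646)²/4 = 0.003278 m²; mean velocity V = ṁ/(ρA) = 0.9889/(794 · 0.003278) = 0.38 m/s.
Reynolds number Re = ρVD/μ = 794 · 0.38 · 0.0646 / 0.00138 = 1.412e+04.
Re > 4000 → turbulent. Relative roughness ε/D = 0.00164/0.0646 = 0.0254. Haaland: 1/√f = -1.8 log₁₀[(0.0254/3.7)^1.11 + 6.9/1.412e+04] = -1.8 log₁₀[0.00397 + 0.000489] = 4.232, so f = 0.05583.
Total minor-loss coefficient ΣK = 4·1.6 + 1·1 + 3·0.4 = 8.6.
ΔP = [f·L/D + ΣK]·(ρV²/2) = [0.05583·2.34/0.0646 + 8.6]·(794·0.38²/2) = [2.022 + 8.6]·57.32 = 608.9 Pa.
ΔP = 608.9 Pa = 0.609 kPa.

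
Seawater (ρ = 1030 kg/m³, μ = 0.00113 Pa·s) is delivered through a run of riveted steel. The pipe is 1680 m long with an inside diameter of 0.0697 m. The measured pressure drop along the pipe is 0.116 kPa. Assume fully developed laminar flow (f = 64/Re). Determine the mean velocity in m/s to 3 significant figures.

V ≈ 0.00928 m/s

For laminar flow, f = 64/Re with Re = ρVD/μ, so Darcy-Weisbach reduces to ΔP = 32μLV/D². Solving for V: V = ΔP·D²/(32μL) = 116·(0.0697)²/(32·0.00113·1680) = 0.009277 m/s.
Check: Re = ρVD/μ = 1030·0.009277·0.0697/0.00113 = 589.4 < 2300, so the laminar assumption holds.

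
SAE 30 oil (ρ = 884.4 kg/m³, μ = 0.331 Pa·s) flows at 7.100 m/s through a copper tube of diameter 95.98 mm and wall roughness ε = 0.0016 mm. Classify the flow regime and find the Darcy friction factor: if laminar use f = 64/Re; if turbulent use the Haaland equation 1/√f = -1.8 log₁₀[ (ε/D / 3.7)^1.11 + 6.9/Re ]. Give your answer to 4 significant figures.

Re = ρVD/μ = 884.4·7.1·0.09598/0.331 = 1821.
Re < 2300 → laminar, so f = 64/Re = 0.03515 (roughness is irrelevant in laminar flow).

f ≈ 0.03515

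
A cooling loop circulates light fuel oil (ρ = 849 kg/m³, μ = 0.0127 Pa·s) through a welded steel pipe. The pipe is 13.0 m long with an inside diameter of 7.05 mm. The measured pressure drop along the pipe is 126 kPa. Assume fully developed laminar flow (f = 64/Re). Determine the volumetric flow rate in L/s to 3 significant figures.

Q ≈ 0.0463 L/s

For laminar flow, f = 64/Re with Re = ρVD/μ, so Darcy-Weisbach reduces to ΔP = 32μLV/D². Solving for V: V = ΔP·D²/(32μL) = 1.26e+05·(0.00705)²/(32·0.0127·13) = 1.185 m/s.
Check: Re = ρVD/μ = 849·1.185·0.00705/0.0127 = 558.7 < 2300, so the laminar assumption holds.
Q = V·A = 1.185·(π/4·0.00705²) = 4.627e-05 m³/s = 0.0463 L/s.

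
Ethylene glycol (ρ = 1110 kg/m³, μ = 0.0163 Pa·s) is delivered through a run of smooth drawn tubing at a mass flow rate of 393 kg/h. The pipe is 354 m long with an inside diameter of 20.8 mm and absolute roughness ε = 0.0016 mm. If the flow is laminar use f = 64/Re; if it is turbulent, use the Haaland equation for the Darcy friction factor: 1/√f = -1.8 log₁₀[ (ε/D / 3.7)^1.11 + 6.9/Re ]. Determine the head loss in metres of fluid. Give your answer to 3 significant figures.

ṁ = 393 kg/h = 393/3600 = 0.1092 kg/s.
A = πD²/4 = π(0.0208)²/4 = 0.0003398 m²; mean velocity V = ṁ/(ρA) = 0.1092/(1110 · 0.0003398) = 0.2894 m/s.
Reynolds number Re = ρVD/μ = 1110 · 0.2894 · 0.0208 / 0.0163 = 410.
Re < 2300 → laminar flow, so f = 64/Re = 64/410 = 0.1561 (the turbulent correlation is not needed).
Darcy-Weisbach: ΔP = f(L/D)(ρV²/2) = 0.1561·(354/0.0208)·(1110·0.2894²/2) = 0.1561·1.702e+04·46.49 = 1.235e+05 Pa.
Head loss h_f = ΔP/(ρg) = 1.235e+05/(1110·9.81) = 11.3 m.

h_f ≈ 11.3 m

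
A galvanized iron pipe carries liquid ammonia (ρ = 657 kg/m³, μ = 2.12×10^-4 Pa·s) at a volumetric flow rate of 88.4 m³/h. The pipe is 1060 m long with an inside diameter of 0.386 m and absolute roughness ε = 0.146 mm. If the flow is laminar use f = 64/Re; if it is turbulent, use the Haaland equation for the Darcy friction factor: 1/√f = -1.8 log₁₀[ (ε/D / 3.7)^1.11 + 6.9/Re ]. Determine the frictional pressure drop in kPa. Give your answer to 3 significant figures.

Q = 88.4 m³/h = 88.4/3600 = 0.02456 m³/s.
Cross-sectional area A = πD²/4 = π(0.386)²/4 = 0.117 m²; mean velocity V = Q/A = 0.02456/0.117 = 0.2098 m/s.
Reynolds number Re = ρVD/μ = 657 · 0.2098 · 0.386 / 0.000212 = 2.51e+05.
Re > 4000 → turbulent. Relative roughness ε/D = 0.000146/0.386 = 0.000378. Haaland: 1/√f = -1.8 log₁₀[(0.000378/3.7)^1.11 + 6.9/2.51e+05] = -1.8 log₁₀[3.72e-05 + 2.75e-05] = 7.54, so f = 0.01759.
Darcy-Weisbach: ΔP = f(L/D)(ρV²/2) = 0.01759·(1060/0.386)·(657·0.2098²/2) = 0.01759·2746·14.46 = 698.6 Pa.
ΔP = 698.6 Pa = 0.699 kPa.

ΔP ≈ 0.699 kPa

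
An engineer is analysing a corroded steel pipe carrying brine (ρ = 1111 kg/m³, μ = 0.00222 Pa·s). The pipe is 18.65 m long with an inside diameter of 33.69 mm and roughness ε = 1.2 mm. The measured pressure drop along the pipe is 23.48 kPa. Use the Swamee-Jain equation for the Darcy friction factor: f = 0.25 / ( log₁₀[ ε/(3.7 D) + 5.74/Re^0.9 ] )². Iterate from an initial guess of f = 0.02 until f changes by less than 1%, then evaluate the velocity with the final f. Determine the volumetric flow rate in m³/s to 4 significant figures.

Q ≈ 9.757×10^-4 m³/s

Rearranging Darcy-Weisbach: V = √(2·ΔP·D/(f·L·ρ)). With ε/D = 0.0012/0.03369 = 0.0356, iterate starting from f = 0.02:
  f = 0.02 → V = √(2·2.348e+04·0.03369/(0.02·18.65·1111)) = 1.954 m/s; Re = ρVD/μ = 3.294e+04; f → 0.06282
  f = 0.06282 → V = 1.102 m/s; Re = 1.859e+04; f → 0.06372
  f = 0.06372 → V = 1.095 m/s; Re = 1.846e+04; f → 0.06373
Converged (Δf/f < 1%). With the final f = 0.06373: V = √(2·2.348e+04·0.03369/(0.06373·18.65·1111)) = 1.095 m/s.
Q = V·A = 1.095·(π/4·0.03369²) = 0.0009757 m³/s = 9.757×10^-4 m³/s.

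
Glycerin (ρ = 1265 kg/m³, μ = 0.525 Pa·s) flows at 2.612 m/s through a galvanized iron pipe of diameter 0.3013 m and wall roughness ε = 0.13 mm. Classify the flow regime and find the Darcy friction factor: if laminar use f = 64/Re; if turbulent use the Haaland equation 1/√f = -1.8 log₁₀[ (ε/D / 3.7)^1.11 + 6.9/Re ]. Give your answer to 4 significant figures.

f ≈ 0.03375

Re = ρVD/μ = 1265·2.612·0.3013/0.525 = 1896.
Re < 2300 → laminar, so f = 64/Re = 0.03375 (roughness is irrelevant in laminar flow).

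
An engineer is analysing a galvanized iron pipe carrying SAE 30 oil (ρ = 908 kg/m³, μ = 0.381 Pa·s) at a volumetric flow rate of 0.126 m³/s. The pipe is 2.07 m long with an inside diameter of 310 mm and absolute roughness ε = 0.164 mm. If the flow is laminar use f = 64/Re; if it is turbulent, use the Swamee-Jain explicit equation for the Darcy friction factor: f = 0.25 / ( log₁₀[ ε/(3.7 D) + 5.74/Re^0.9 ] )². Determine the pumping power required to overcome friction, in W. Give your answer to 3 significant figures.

P ≈ 55.2 W

Cross-sectional area A = πD²/4 = π(0.31)²/4 = 0.07548 m²; mean velocity V = Q/A = 0.126/0.07548 = 1.669 m/s.
Reynolds number Re = ρVD/μ = 908 · 1.669 · 0.31 / 0.381 = 1233.
Re < 2300 → laminar flow, so f = 64/Re = 64/1233 = 0.05189 (the turbulent correlation is not needed).
Darcy-Weisbach: ΔP = f(L/D)(ρV²/2) = 0.05189·(2.07/0.31)·(908·1.669²/2) = 0.05189·6.677·1265 = 438.4 Pa.
Pumping power P = QΔP = 0.126·438.4 = 55.24 W = 55.2 W.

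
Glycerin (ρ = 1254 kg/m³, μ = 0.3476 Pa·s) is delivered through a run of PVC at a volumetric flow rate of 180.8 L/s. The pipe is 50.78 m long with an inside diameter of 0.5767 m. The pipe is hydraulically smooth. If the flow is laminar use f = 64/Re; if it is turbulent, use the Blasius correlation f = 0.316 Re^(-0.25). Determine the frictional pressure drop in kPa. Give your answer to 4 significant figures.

Q = 180.8 L/s = 180.8/1000 = 0.1808 m³/s.
Cross-sectional area A = πD²/4 = π(0.5767)²/4 = 0.2612 m²; mean velocity V = Q/A = 0.1808/0.2612 = 0.6922 m/s.
Reynolds number Re = ρVD/μ = 1254 · 0.6922 · 0.5767 / 0.348 = 1440.
Re < 2300 → laminar flow, so f = 64/Re = 64/1440 = 0.04444 (the turbulent correlation is not needed).
Darcy-Weisbach: ΔP = f(L/D)(ρV²/2) = 0.04444·(50.78/0.5767)·(1254·0.6922²/2) = 0.04444·88.05·300.4 = 1176 Pa.
ΔP = 1176 Pa = 1.176 kPa.

ΔP ≈ 1.176 kPa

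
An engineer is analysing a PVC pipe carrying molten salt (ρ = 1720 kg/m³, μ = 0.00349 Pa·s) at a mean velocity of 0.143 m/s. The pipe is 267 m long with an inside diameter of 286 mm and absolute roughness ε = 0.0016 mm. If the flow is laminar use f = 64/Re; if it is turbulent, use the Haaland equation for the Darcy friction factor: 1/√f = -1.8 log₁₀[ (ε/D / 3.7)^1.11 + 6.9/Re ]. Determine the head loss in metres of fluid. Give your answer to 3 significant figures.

Reynolds number Re = ρVD/μ = 1720 · 0.143 · 0.286 / 0.00349 = 2.016e+04.
Re > 4000 → turbulent. Relative roughness ε/D = 1.6e-06/0.286 = 5.59e-06. Haaland: 1/√f = -1.8 log₁₀[(5.59e-06/3.7)^1.11 + 6.9/2.016e+04] = -1.8 log₁₀[3.46e-07 + 0.000342] = 6.237, so f = 0.02571.
Darcy-Weisbach: ΔP = f(L/D)(ρV²/2) = 0.02571·(267/0.286)·(1720·0.143²/2) = 0.02571·933.6·17.59 = 422 Pa.
Head loss h_f = ΔP/(ρg) = 422/(1720·9.81) = 0.0250 m.

h_f ≈ 0.0250 m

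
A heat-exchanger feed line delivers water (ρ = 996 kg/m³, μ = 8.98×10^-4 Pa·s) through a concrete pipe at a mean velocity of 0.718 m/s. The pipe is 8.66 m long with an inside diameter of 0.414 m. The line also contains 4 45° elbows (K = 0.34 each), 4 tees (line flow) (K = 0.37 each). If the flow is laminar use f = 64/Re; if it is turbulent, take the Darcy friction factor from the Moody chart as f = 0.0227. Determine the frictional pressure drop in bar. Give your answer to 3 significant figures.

Reynolds number Re = ρVD/μ = 996 · 0.718 · 0.414 / 0.000898 = 3.297e+05.
Re > 4000 → turbulent; use the Moody-chart value f = 0.0227.
Total minor-loss coefficient ΣK = 4·0.34 + 4·0.37 = 2.84.
ΔP = [f·L/D + ΣK]·(ρV²/2) = [0.0227·8.66/0.414 + 2.84]·(996·0.718²/2) = [0.4748 + 2.84]·256.7 = 851 Pa.
ΔP = 851 Pa = 0.00851 bar.

ΔP ≈ 0.00851 bar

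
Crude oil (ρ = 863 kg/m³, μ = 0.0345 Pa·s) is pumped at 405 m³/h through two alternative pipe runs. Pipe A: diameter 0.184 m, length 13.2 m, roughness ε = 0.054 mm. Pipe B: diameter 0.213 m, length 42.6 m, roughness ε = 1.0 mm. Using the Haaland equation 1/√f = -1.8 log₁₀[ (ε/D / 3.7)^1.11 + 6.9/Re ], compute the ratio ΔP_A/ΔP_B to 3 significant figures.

Pipe A: V = Q/A = 0.1125/0.02659 = 4.231 m/s; Re = 1.947e+04; ε/D = 0.000293; Haaland → f = 0.02643; ΔP_A = f(L/D)(ρV²/2) = 1.464e+04 Pa.
Pipe B: V = Q/A = 0.1125/0.03563 = 3.157 m/s; Re = 1.682e+04; ε/D = 0.00469; Haaland → f = 0.03449; ΔP_B = f(L/D)(ρV²/2) = 2.967e+04 Pa.
ΔP_A/ΔP_B = 1.464e+04/2.967e+04 = 0.494.

ΔP_A/ΔP_B ≈ 0.494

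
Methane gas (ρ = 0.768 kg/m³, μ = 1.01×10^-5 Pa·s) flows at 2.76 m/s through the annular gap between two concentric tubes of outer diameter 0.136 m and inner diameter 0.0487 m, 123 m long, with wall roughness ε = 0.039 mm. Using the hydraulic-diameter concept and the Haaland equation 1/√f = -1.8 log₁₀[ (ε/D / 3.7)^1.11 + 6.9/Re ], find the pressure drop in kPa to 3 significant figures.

Hydraulic diameter D_h = 4A/P = D_o - D_i = 0.136 - 0.0487 = 0.0873 m.
Re = ρVD_h/μ = 0.768·2.76·0.0873/1.01e-05 = 1.832e+04.
ε/D_h = 3.9e-05/0.0873 = 0.000447; Haaland gives 1/√f = -1.8 log₁₀[4.48e-05+0.000377] = 6.076, so f = 0.02709.
ΔP = f(L/D_h)(ρV²/2) = 0.02709·123/0.0873·2.925 = 111.6 Pa.
ΔP = 0.112 kPa.

ΔP ≈ 0.112 kPa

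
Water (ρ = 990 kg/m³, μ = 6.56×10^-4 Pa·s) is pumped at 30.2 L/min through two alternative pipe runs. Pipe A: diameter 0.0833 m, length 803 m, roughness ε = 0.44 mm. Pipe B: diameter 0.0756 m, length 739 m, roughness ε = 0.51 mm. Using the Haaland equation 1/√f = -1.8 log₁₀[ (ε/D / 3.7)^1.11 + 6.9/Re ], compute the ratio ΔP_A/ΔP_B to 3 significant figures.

ΔP_A/ΔP_B ≈ 0.645

Pipe A: V = Q/A = 0.0005033/0.00545 = 0.09236 m/s; Re = 1.161e+04; ε/D = 0.00528; Haaland → f = 0.03696; ΔP_A = f(L/D)(ρV²/2) = 1504 Pa.
Pipe B: V = Q/A = 0.0005033/0.004489 = 0.1121 m/s; Re = 1.279e+04; ε/D = 0.00675; Haaland → f = 0.03831; ΔP_B = f(L/D)(ρV²/2) = 2330 Pa.
ΔP_A/ΔP_B = 1504/2330 = 0.645.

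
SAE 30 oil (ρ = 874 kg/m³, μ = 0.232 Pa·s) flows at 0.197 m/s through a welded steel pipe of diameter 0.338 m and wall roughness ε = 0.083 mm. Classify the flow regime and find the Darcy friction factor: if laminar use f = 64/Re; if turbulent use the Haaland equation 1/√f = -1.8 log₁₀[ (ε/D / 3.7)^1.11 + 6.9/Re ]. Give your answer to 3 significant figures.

Re = ρVD/μ = 874·0.197·0.338/0.232 = 250.8.
Re < 2300 → laminar, so f = 64/Re = 0.2551 (roughness is irrelevant in laminar flow).

f ≈ 0.255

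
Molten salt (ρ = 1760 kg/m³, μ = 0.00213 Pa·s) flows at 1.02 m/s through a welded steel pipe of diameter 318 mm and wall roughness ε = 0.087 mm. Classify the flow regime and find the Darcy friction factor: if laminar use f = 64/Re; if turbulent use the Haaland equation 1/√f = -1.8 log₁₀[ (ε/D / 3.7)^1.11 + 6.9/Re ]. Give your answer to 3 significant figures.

Re = ρVD/μ = 1760·1.02·0.318/0.00213 = 2.68e+05.
Re > 4000 → turbulent. ε/D = 8.7e-05/0.318 = 0.000274; Haaland: 1/√f = -1.8 log₁₀[2.6e-05 + 2.57e-05] = 7.715, so f = 0.0168.

f ≈ 0.0168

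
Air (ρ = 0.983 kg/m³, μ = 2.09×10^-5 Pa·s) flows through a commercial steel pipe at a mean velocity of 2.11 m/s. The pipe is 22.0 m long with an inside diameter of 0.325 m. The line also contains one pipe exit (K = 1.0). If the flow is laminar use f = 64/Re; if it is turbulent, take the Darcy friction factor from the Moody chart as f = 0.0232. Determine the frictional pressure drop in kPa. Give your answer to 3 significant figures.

Reynolds number Re = ρVD/μ = 0.983 · 2.11 · 0.325 / 2.09e-05 = 3.225e+04.
Re > 4000 → turbulent; use the Moody-chart value f = 0.0232.
Total minor-loss coefficient ΣK = 1·1 = 1.
ΔP = [f·L/D + ΣK]·(ρV²/2) = [0.0232·22/0.325 + 1]·(0.983·2.11²/2) = [1.57 + 1]·2.188 = 5.625 Pa.
ΔP = 5.625 Pa = 0.00562 kPa.

ΔP ≈ 0.00562 kPa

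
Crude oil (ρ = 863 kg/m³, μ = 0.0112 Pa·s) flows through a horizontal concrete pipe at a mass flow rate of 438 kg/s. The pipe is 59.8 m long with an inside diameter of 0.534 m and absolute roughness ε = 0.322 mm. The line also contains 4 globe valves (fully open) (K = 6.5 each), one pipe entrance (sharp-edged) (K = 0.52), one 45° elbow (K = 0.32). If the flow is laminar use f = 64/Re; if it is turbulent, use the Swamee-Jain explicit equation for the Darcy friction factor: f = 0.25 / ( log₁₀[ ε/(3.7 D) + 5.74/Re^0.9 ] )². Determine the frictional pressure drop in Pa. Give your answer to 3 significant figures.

A = πD²/4 = π(0.534)²/4 = 0.224 m²; mean velocity V = ṁ/(ρA) = 438/(863 · 0.224) = 2.266 m/s.
Reynolds number Re = ρVD/μ = 863 · 2.266 · 0.534 / 0.0112 = 9.324e+04.
Re > 4000 → turbulent. Relative roughness ε/D = 0.000322/0.534 = 0.000603. Swamee-Jain: f = 0.25/(log₁₀[0.000603/3.7 + 5.74/9.324e+04^0.9])² = 0.25/(log₁₀[0.000163 + 0.000193])² = 0.25/(-3.448)² = 0.02103.
Total minor-loss coefficient ΣK = 4·6.5 + 1·0.52 + 1·0.32 = 26.8.
ΔP = [f·L/D + ΣK]·(ρV²/2) = [0.02103·59.8/0.534 + 26.8]·(863·2.266²/2) = [2.355 + 26.8]·2216 = 6.469e+04 Pa.

ΔP ≈ 64700 Pa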